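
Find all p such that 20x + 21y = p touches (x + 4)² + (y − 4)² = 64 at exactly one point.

Tangency holds when the distance from the centre (−4, 4) to the line equals the radius 8:
|20·(−4) + 21·4 − p| / √841 = 8
|p − (4)| = 8·29, so p = 236 or p = −228.

p = −228 or p = 236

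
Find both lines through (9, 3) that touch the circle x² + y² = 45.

x + 2y = 15 and 2x − y = 15

Let a tangent through (9, 3) have slope m. Its distance from (0, 0) must equal 3√5:
[m·(−9) − (−3)]² = 45(m² + 1)
2m² − 3m − 2 = 0, so m = −1/2 or m = 2.
With m = −1/2: x + 2y = 15. With m = 2: 2x − y = 15.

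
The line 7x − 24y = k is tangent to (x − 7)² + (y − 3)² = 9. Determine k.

k = −98 or k = 52

The line touches the circle iff its distance from (7, 3) is 3:
|7·7 − 24·3 − k| / √625 = 3
|k − (−23)| = 3·25, so k = 52 or k = −98.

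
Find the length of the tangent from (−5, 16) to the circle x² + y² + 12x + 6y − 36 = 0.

Centre (−6, −3), r² = 81. |PO|² = (1)² + (19)² = 362.
Power of the point: PT² = |PO|² − r² = 281, so PT = √281.

√281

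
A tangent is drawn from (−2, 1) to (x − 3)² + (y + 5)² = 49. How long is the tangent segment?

2√3

With centre O = (3, −5), |OP|² = 61 and r² = 49.
Power of the point: PT² = |PO|² − r² = 12, so PT = 2√3.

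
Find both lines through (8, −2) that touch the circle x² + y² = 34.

3x − 5y = 34 and 5x + 3y = 34

Let a tangent through (8, −2) have slope m. Its distance from (0, 0) must equal √34:
[m·(−8) − (2)]² = 34(m² + 1)
15m² + 16m − 15 = 0, so m = 3/5 or m = −5/3.
Through (8, −2) these give 3x − 5y = 34 and 5x + 3y = 34.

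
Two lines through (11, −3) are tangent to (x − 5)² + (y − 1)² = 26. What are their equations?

Write the tangent as mx − y + (−3 − m·(11)) = 0 and set its distance from the centre to √26:
(−6m − (4))² = 26(m² + 1)
5m² + 24m − 5 = 0, so m = −5 or m = 1/5.
With m = −5: 5x + y = 52. With m = 1/5: x − 5y = 26.

5x + y = 52 and x − 5y = 26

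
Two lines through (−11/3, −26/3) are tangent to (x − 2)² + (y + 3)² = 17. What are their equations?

Write the tangent as mx − y + (−26/3 − m·(−11/3)) = 0 and set its distance from the centre to √17:
(17/3m − (17/3))² = 17(m² + 1)
4m² − 17m + 4 = 0, so m = 1/4 or m = 4.
Through (−11/3, −26/3) these give x − 4y = 31 and 4x − y = −6.

x − 4y = 31 and 4x − y = −6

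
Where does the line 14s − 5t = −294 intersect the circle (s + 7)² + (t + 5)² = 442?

(−26, −14) and (−16, 14)

Substitute t = (294 + 14s)/5:
221s² + 9282s + 91936 = 0  ⟹  s² + 42s + 416 = 0
s = −16 or s = −26, giving (−16, 14) and (−26, −14).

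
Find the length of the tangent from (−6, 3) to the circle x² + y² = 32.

√13

With centre O = (0, 0), |OP|² = 45 and r² = 32.
The tangent meets the radius at right angles, so tangent² = |PO|² − r² = 45 − 32 = 13.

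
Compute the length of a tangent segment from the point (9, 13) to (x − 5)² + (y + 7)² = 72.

2√86

Centre (5, −7), r² = 72. |PO|² = (4)² + (20)² = 416.
The tangent meets the radius at right angles, so tangent² = |PO|² − r² = 416 − 72 = 344.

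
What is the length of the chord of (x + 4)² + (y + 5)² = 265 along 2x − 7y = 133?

Substitute y = (−133 + 2x)/7:
53x² − 2597 = 0  ⟹  x² − 49 = 0
x = 7 or x = −7, giving (7, −17) and (−7, −21).
Chord length = distance between (7, −17) and (−7, −21) = √212 = 2√53.

2√53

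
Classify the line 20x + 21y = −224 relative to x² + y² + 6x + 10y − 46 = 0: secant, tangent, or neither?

secant

Centre (−3, −5), r² = 80. Distance² from centre to line = (59)²/841 = 3481/841.
Since d² < r², the line cuts the circle twice.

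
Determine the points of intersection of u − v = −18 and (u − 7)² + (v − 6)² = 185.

(−4, 14) and (−1, 17)

From the line, v = u + 18. Substituting:
2u² + 10u + 8 = 0  ⟹  u² + 5u + 4 = 0
u = −1 or u = −4, giving (−1, 17) and (−4, 14).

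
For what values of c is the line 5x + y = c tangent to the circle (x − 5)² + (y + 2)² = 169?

The line touches the circle iff its distance from (5, −2) is 13:
|5·5 + 1·(−2) − c| / √26 = 13
|c − (23)| = 13√26.

c = 23 ± 13√26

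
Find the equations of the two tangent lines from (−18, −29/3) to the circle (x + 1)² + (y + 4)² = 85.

7x − 6y = −68 and 2x + 9y = −123

Let a tangent through (−18, −29/3) have slope m. Its distance from (−1, −4) must equal √85:
[m·(17) − (17/3)]² = 85(m² + 1)
54m² − 51m − 14 = 0, so m = 7/6 or m = −2/9.
Through (−18, −29/3) these give 7x − 6y = −68 and 2x + 9y = −123.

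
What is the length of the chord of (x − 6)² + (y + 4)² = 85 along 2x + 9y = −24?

2√85

From the line, y = (−24 − 2x)/9. Substituting:
85x² − 1020x − 3825 = 0  ⟹  x² − 12x − 45 = 0
x = 15 or x = −3, giving (15, −6) and (−3, −2).
|(15, −6) − (−3, −2)| = √((18)² + (−4)²) = 2√85.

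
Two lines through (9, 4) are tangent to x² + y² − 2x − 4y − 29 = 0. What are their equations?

3x + 5y = 47 and 5x − 3y = 33

Write the tangent as mx − y + (4 − m·(9)) = 0 and set its distance from the centre to √34:
[m·(−8) − (−2)]² = 34(m² + 1)
15m² − 16m − 15 = 0, so m = −3/5 or m = 5/3.
With m = −3/5: 3x + 5y = 47. With m = 5/3: 5x − 3y = 33.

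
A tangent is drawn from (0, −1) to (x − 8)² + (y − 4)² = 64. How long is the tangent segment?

5

With centre O = (8, 4), |OP|² = 89 and r² = 64.
By the tangent–radius right angle, tangent length = √(|PO|² − r²) = √25 = 5.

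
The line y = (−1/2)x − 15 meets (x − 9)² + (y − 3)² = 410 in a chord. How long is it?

From the line, y = (−30 − x)/2. Substituting:
5x² − 20 = 0  ⟹  x² − 4 = 0
x = 2 or x = −2, giving (2, −16) and (−2, −14).
|(2, −16) − (−2, −14)| = √((4)² + (−2)²) = 2√5.

2√5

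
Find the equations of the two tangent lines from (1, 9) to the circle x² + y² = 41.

4x − 5y = −41 and 5x + 4y = 41

Let a tangent through (1, 9) have slope m. Its distance from (0, 0) must equal √41:
[m·(−1) − (−9)]² = 41(m² + 1)
20m² + 9m − 20 = 0, so m = 4/5 or m = −5/4.
With m = 4/5: 4x − 5y = −41. With m = −5/4: 5x + 4y = 41.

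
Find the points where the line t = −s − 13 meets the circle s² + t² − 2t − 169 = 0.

Substitute t = −s − 13:
2s² + 28s + 26 = 0  ⟹  s² + 14s + 13 = 0
s = −1 or s = −13, giving (−1, −12) and (−13, 0).

(−13, 0) and (−1, −12)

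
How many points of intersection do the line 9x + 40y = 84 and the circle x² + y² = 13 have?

Substituting the line into the circle gives 1681x² − 1512x − 13744 = 0.
Δ = 2286144 − (−92414656) = 94700800.
Two real roots: the line is a secant.

2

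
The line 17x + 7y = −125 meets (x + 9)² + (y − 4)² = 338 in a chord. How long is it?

The distance from (−9, 4) to the line is 0/√338, and r² = 338.
Chord = 2√(r² − d²) = 2·√(338) = 26√2.

26√2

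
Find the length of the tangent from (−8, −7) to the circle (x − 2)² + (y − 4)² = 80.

√141

Centre (2, 4), r² = 80. |PO|² = (−10)² + (−11)² = 221.
By the tangent–radius right angle, tangent length = √(|PO|² − r²) = √141.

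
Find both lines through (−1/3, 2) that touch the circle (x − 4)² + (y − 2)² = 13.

3x − 2y = −5 and 3x + 2y = 3

Write the tangent as mx − y + (2 − m·(−1/3)) = 0 and set its distance from the centre to √13:
[m·(13/3) − (0)]² = 13(m² + 1)
4m² − 9 = 0, so m = 3/2 or m = −3/2.
With m = 3/2: 3x − 2y = −5. With m = −3/2: 3x + 2y = 3.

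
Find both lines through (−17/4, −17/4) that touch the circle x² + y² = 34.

Let a tangent through (−17/4, −17/4) have slope m. Its distance from (0, 0) must equal √34:
[m·(17/4) − (17/4)]² = 34(m² + 1)
15m² + 34m + 15 = 0, so m = −3/5 or m = −5/3.
Through (−17/4, −17/4) these give 3x + 5y = −34 and 5x + 3y = −34.

3x + 5y = −34 and 5x + 3y = −34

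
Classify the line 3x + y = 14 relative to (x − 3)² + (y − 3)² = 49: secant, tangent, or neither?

secant

Substituting the line into the circle gives 10x² − 72x + 81 = 0.
Discriminant = (−72)² − 4·10·(81) = 1944 > 0.
Two real roots: the line is a secant.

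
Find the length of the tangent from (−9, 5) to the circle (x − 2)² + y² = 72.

The centre is (2, 0) and r = 6√2. The square of the distance from P to the centre is 121 + 25 = 146.
The tangent meets the radius at right angles, so tangent² = |PO|² − r² = 146 − 72 = 74.

√74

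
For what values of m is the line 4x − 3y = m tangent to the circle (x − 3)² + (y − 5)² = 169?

Tangency holds when the distance from the centre (3, 5) to the line equals the radius 13:
|4·3 − 3·5 − m| / √25 = 13
|m − (−3)| = 13·5, so m = 62 or m = −68.

m = −68 or m = 62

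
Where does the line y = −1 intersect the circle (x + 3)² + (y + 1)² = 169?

Substitute y = −1:
x² + 6x − 160 = 0
x = 10 or x = −16, giving (10, −1) and (−16, −1).

(−16, −1) and (10, −1)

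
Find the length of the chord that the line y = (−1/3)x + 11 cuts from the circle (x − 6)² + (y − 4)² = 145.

7√10

The distance from (6, 4) to the line is 15/√10, and r² = 145.
Chord = 2√(r² − d²) = 2·√(245/2) = 7√10.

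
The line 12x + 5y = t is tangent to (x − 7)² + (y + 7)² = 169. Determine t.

Tangency holds when the distance from the centre (7, −7) to the line equals the radius 13:
|12·7 + 5·(−7) − t| / √169 = 13
|t − (49)| = 13·13, so t = 218 or t = −120.

t = −120 or t = 218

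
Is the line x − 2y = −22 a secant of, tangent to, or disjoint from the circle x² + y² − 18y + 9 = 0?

Centre (0, 9), r² = 72. Distance² from centre to line = (4)²/5 = 16/5.
Since d² < r², the line cuts the circle twice.

secant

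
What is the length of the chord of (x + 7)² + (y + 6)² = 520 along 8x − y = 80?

4√65

Centre (−7, −6), r² = 520. Perpendicular distance d from centre to line = |−130| / √65 = 130/√65.
Chord = 2√(r² − d²) = 2·√(260) = 4√65.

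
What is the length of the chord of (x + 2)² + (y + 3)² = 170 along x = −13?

14

The line gives x = −13. Substituting into the circle:
y² + 6y − 40 = 0
y = 4 or y = −10, giving (−13, 4) and (−13, −10).
Chord length = distance between (−13, 4) and (−13, −10) = √196 = 14.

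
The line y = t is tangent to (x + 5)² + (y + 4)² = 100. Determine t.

Tangency holds when the distance from the centre (−5, −4) to the line equals the radius 10:
|0·(−5) + 1·(−4) − t| / √1 = 10
|t − (−4)| = 10, so t = 6 or t = −14.

t = −14 or t = 6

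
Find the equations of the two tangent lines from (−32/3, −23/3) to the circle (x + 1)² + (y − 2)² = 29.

2x − 5y = 17 and 5x − 2y = −38

A line y − (−23/3) = m(x − (−32/3)) is tangent when its distance from (−1, 2) is √29:
[m·(29/3) − (29/3)]² = 29(m² + 1)
10m² − 29m + 10 = 0, so m = 2/5 or m = 5/2.
With m = 2/5: 2x − 5y = 17. With m = 5/2: 5x − 2y = −38.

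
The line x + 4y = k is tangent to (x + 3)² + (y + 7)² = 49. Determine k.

k = −31 ± 7√17

The line touches the circle iff its distance from (−3, −7) is 7:
|1·(−3) + 4·(−7) − k| / √17 = 7
|k − (−31)| = 7√17.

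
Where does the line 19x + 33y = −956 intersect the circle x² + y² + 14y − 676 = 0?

Express y = (−956 − 19x)/33 and substitute into the circle:
1450x² + 27550x − 263900 = 0  ⟹  x² + 19x − 182 = 0
x = 7 or x = −26, giving (7, −33) and (−26, −14).

(−26, −14) and (7, −33)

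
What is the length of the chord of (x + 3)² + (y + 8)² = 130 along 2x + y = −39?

2√5

From the line, y = −2x − 39. Substituting:
5x² + 130x + 840 = 0  ⟹  x² + 26x + 168 = 0
x = −12 or x = −14, giving (−12, −15) and (−14, −11).
|(−12, −15) − (−14, −11)| = √((2)² + (−4)²) = 2√5.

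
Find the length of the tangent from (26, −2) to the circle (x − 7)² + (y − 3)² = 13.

Centre (7, 3), r² = 13. |PO|² = (19)² + (−5)² = 386.
Power of the point: PT² = |PO|² − r² = 373, so PT = √373.

√373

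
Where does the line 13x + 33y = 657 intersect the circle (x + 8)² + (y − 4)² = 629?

Substitute y = (657 − 13x)/33:
1258x² + 3774x − 339660 = 0  ⟹  x² + 3x − 270 = 0
x = 15 or x = −18, giving (15, 14) and (−18, 27).

(−18, 27) and (15, 14)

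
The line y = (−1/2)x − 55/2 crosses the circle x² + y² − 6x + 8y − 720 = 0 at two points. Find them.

(−21, −17) and (7, −31)

Express y = (−55 − x)/2 and substitute into the circle:
5x² + 70x − 735 = 0  ⟹  x² + 14x − 147 = 0
x = 7 or x = −21, giving (7, −31) and (−21, −17).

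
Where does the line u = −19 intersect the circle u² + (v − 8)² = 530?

(−19, −5) and (−19, 21)

The line gives u = −19. Substituting into the circle:
v² − 16v − 105 = 0
v = 21 or v = −5, giving (−19, 21) and (−19, −5).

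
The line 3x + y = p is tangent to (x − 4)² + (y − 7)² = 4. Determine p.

p = 19 ± 2√10

Tangency holds when the distance from the centre (4, 7) to the line equals the radius 2:
|3·4 + 1·7 − p| / √10 = 2
|p − (19)| = 2√10.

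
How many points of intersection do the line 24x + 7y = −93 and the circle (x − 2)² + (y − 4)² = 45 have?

Substituting the line into the circle gives 625x² + 5612x + 12632 = 0.
Discriminant = (5612)² − 4·625·(12632) = −85456 < 0.
No real roots: the line does not meet the circle.

0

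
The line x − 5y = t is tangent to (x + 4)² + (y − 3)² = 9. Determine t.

The line touches the circle iff its distance from (−4, 3) is 3:
|1·(−4) − 5·3 − t| / √26 = 3
|t − (−19)| = 3√26.

t = −19 ± 3√26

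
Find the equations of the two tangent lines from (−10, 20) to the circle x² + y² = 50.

x + y = 10 and 7x + y = −50

Let a tangent through (−10, 20) have slope m. Its distance from (0, 0) must equal 5√2:
(10m − (−20))² = 50(m² + 1)
m² + 8m + 7 = 0, so m = −1 or m = −7.
Through (−10, 20) these give x + y = 10 and 7x + y = −50.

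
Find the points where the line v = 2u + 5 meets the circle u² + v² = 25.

(−4, −3) and (0, 5)

Express v = 2u + 5 and substitute into the circle:
5u² + 20u = 0  ⟹  u² + 4u = 0
u = 0 or u = −4, giving (0, 5) and (−4, −3).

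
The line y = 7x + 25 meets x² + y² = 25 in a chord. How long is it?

Centre (0, 0), r² = 25. Perpendicular distance d from centre to line = |25| / √50 = 25/√50.
Chord = 2√(r² − d²) = 2·√(25/2) = 5√2.

5√2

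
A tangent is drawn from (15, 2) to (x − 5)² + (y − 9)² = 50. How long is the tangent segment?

3√11

The centre is (5, 9) and r = 5√2. The square of the distance from P to the centre is 100 + 49 = 149.
Power of the point: PT² = |PO|² − r² = 99, so PT = 3√11.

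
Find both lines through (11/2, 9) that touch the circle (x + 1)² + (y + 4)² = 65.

8x + y = 53 and 4x − 7y = −41

Let a tangent through (11/2, 9) have slope m. Its distance from (−1, −4) must equal √65:
(−13/2m − (−13))² = 65(m² + 1)
7m² + 52m − 32 = 0, so m = −8 or m = 4/7.
Through (11/2, 9) these give 8x + y = 53 and 4x − 7y = −41.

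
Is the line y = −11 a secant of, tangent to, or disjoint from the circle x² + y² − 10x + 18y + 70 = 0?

d² = (0·5 + 1·(−9) − (−11))² = 4; r² = 36.
Since d² < r², the line cuts the circle twice.

secant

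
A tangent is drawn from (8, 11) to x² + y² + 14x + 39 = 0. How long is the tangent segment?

The centre is (−7, 0) and r = √10. The square of the distance from P to the centre is 225 + 121 = 346.
The tangent meets the radius at right angles, so tangent² = |PO|² − r² = 346 − 10 = 336.

4√21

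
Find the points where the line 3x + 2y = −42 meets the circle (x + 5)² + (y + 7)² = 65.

Express y = (−42 − 3x)/2 and substitute into the circle:
13x² + 208x + 624 = 0  ⟹  x² + 16x + 48 = 0
x = −4 or x = −12, giving (−4, −15) and (−12, −3).

(−12, −3) and (−4, −15)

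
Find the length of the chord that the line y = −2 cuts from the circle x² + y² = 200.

The distance from (0, 0) to the line is 2, and r² = 200.
Half the chord is √(r² − d²) = √(196), so the full chord is 28.

28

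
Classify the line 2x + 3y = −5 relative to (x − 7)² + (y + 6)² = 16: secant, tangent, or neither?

secant

Substituting the line into the circle gives 13x² − 178x + 466 = 0.
Δ = 31684 − 24232 = 7452.
Two real roots: the line is a secant.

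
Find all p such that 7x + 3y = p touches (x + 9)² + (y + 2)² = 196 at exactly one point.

Tangency holds when the distance from the centre (−9, −2) to the line equals the radius 14:
|7·(−9) + 3·(−2) − p| / √58 = 14
|p − (−69)| = 14√58.

p = −69 ± 14√58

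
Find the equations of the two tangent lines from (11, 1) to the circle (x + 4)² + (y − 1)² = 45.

x + 2y = 13 and x − 2y = 9

A line y − (1) = m(x − (11)) is tangent when its distance from (−4, 1) is 3√5:
(−15m − (0))² = 45(m² + 1)
4m² − 1 = 0, so m = −1/2 or m = 1/2.
With m = −1/2: x + 2y = 13. With m = 1/2: x − 2y = 9.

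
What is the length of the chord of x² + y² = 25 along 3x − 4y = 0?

Express y = (3x)/4 and substitute into the circle:
25x² − 400 = 0  ⟹  x² − 16 = 0
x = 4 or x = −4, giving (4, 3) and (−4, −3).
Chord length = distance between (4, 3) and (−4, −3) = √100 = 10.

10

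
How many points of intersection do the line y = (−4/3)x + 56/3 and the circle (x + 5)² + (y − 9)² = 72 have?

Substituting the line into the circle gives 25x² − 142x + 418 = 0.
Discriminant = (−142)² − 4·25·(418) = −21636 < 0.
No real roots: the line does not meet the circle.

0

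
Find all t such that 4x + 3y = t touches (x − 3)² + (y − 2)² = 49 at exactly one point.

t = −17 or t = 53

Tangency holds when the distance from the centre (3, 2) to the line equals the radius 7:
|4·3 + 3·2 − t| / √25 = 7
|t − (18)| = 7·5, so t = 53 or t = −17.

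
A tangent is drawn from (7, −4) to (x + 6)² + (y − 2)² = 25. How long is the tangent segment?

6√5

With centre O = (−6, 2), |OP|² = 205 and r² = 25.
By the tangent–radius right angle, tangent length = √(|PO|² − r²) = √180 = 6√5.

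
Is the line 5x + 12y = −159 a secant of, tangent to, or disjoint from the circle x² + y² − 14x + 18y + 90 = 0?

Substituting the line into the circle gives 169x² − 1506x + 3897 = 0.
Δ = 2268036 − 2634372 = −366336.
No real roots: the line does not meet the circle.

disjoint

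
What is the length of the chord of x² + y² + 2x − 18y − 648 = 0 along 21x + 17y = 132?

2√730

Centre (−1, 9), r² = 730. Perpendicular distance d from centre to line = |0| / √730 = 0/√730.
Chord = 2√(r² − d²) = 2·√(730) = 2√730.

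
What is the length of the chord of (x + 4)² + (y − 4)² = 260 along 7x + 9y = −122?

2√130

Centre (−4, 4), r² = 260. Perpendicular distance d from centre to line = |130| / √130 = 130/√130.
Half the chord is √(r² − d²) = √(130), so the full chord is 2√130.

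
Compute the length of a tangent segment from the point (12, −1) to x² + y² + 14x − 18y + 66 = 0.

Centre (−7, 9), r² = 64. |PO|² = (19)² + (−10)² = 461.
By the tangent–radius right angle, tangent length = √(|PO|² − r²) = √397.

√397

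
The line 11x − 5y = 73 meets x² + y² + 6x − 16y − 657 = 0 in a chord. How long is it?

From the line, y = (−73 + 11x)/5. Substituting:
146x² − 2336x − 5256 = 0  ⟹  x² − 16x − 36 = 0
x = 18 or x = −2, giving (18, 25) and (−2, −19).
Chord length = distance between (18, 25) and (−2, −19) = √2336 = 4√146.

4√146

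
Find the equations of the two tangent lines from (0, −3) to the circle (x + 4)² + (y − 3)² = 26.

Let a tangent through (0, −3) have slope m. Its distance from (−4, 3) must equal √26:
(−4m − (6))² = 26(m² + 1)
5m² − 24m − 5 = 0, so m = 5 or m = −1/5.
Through (0, −3) these give 5x − y = 3 and x + 5y = −15.

5x − y = 3 and x + 5y = −15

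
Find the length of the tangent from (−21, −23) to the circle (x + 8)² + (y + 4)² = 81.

With centre O = (−8, −4), |OP|² = 530 and r² = 81.
Power of the point: PT² = |PO|² − r² = 449, so PT = √449.

√449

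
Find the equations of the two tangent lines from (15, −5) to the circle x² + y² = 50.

Write the tangent as mx − y + (−5 − m·(15)) = 0 and set its distance from the centre to 5√2:
[m·(−15) − (5)]² = 50(m² + 1)
7m² + 6m − 1 = 0, so m = 1/7 or m = −1.
With m = 1/7: x − 7y = 50. With m = −1: x + y = 10.

x − 7y = 50 and x + y = 10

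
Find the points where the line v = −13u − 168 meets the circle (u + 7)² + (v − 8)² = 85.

Substitute v = −13u − 168:
170u² + 4590u + 30940 = 0  ⟹  u² + 27u + 182 = 0
u = −13 or u = −14, giving (−13, 1) and (−14, 14).

(−14, 14) and (−13, 1)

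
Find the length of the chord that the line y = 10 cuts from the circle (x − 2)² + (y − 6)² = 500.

Express y = 10 and substitute into the circle:
x² − 4x − 480 = 0
x = 24 or x = −20, giving (24, 10) and (−20, 10).
Chord length = distance between (24, 10) and (−20, 10) = √1936 = 44.

44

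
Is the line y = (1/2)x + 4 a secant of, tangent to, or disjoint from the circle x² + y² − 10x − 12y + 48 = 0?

secant

Substituting the line into the circle gives 5x² − 48x + 64 = 0.
Δ = 2304 − 1280 = 1024.
Two real roots: the line is a secant.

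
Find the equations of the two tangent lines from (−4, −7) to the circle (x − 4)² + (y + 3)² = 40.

Write the tangent as mx − y + (−7 − m·(−4)) = 0 and set its distance from the centre to 2√10:
(8m − (4))² = 40(m² + 1)
3m² − 8m − 3 = 0, so m = −1/3 or m = 3.
With m = −1/3: x + 3y = −25. With m = 3: 3x − y = −5.

x + 3y = −25 and 3x − y = −5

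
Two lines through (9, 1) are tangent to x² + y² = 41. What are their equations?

4x + 5y = 41 and 5x − 4y = 41

A line y − (1) = m(x − (9)) is tangent when its distance from (0, 0) is √41:
(−9m − (−1))² = 41(m² + 1)
20m² − 9m − 20 = 0, so m = −4/5 or m = 5/4.
With m = −4/5: 4x + 5y = 41. With m = 5/4: 5x − 4y = 41.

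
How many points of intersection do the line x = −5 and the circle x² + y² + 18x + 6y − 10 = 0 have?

2

d² = (1·(−9) + 0·(−3) − (−5))² = 16; r² = 100.
Since d² < r², the line cuts the circle twice.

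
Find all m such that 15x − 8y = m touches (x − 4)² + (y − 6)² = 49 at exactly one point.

The line touches the circle iff its distance from (4, 6) is 7:
|15·4 − 8·6 − m| / √289 = 7
|m − (12)| = 7·17, so m = 131 or m = −107.

m = −107 or m = 131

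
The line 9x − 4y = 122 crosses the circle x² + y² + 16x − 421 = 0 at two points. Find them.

From the line, y = (−122 + 9x)/4. Substituting:
97x² − 1940x + 8148 = 0  ⟹  x² − 20x + 84 = 0
x = 14 or x = 6, giving (14, 1) and (6, −17).

(6, −17) and (14, 1)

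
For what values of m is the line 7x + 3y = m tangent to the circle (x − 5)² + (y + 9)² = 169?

m = 8 ± 13√58

Tangency holds when the distance from the centre (5, −9) to the line equals the radius 13:
|7·5 + 3·(−9) − m| / √58 = 13
|m − (8)| = 13√58.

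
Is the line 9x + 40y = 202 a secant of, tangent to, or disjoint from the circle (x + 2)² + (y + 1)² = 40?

disjoint

Substituting the line into the circle gives 1681x² + 2044x + 964 = 0.
Discriminant = (2044)² − 4·1681·(964) = −2304000 < 0.
No real roots: the line does not meet the circle.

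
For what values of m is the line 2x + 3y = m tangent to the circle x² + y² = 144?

For a tangent, require d(centre, line) = r = 12.
|2·0 + 3·0 − m| / √13 = 12
|m| = 12√13.

m = ±12√13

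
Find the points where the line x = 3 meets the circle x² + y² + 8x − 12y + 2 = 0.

(3, 5) and (3, 7)

The line gives x = 3. Substituting into the circle:
y² − 12y + 35 = 0
y = 7 or y = 5, giving (3, 7) and (3, 5).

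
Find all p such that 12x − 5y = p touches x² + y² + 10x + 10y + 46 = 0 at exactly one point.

For a tangent, require d(centre, line) = r = 2.
|12·(−5) − 5·(−5) − p| / √169 = 2
|p − (−35)| = 2·13, so p = −9 or p = −61.

p = −61 or p = −9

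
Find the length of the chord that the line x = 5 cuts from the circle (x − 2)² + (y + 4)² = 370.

38

The line gives x = 5. Substituting into the circle:
y² + 8y − 345 = 0
y = 15 or y = −23, giving (5, 15) and (5, −23).
Chord length = distance between (5, 15) and (5, −23) = √1444 = 38.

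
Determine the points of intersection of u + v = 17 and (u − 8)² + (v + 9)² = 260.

Express v = −u + 17 and substitute into the circle:
2u² − 68u + 480 = 0  ⟹  u² − 34u + 240 = 0
u = 24 or u = 10, giving (24, −7) and (10, 7).

(10, 7) and (24, −7)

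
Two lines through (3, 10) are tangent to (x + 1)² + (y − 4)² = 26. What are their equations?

5x + y = 25 and x − 5y = −47

Write the tangent as mx − y + (10 − m·(3)) = 0 and set its distance from the centre to √26:
(−4m − (−6))² = 26(m² + 1)
5m² + 24m − 5 = 0, so m = −5 or m = 1/5.
With m = −5: 5x + y = 25. With m = 1/5: x − 5y = −47.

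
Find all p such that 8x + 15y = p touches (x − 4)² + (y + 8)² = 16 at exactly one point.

For a tangent, require d(centre, line) = r = 4.
|8·4 + 15·(−8) − p| / √289 = 4
|p − (−88)| = 4·17, so p = −20 or p = −156.

p = −156 or p = −20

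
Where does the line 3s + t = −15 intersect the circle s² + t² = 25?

(−5, 0) and (−4, −3)

Substitute t = −3s − 15:
10s² + 90s + 200 = 0  ⟹  s² + 9s + 20 = 0
s = −4 or s = −5, giving (−4, −3) and (−5, 0).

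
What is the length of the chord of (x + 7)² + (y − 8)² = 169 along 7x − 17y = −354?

13√2

Centre (−7, 8), r² = 169. Perpendicular distance d from centre to line = |169| / √338 = 169/√338.
Chord = 2√(r² − d²) = 2·√(169/2) = 13√2.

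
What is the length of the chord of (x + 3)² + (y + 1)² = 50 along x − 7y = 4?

10√2

From the line, y = (−4 + x)/7. Substituting:
50x² + 300x − 2000 = 0  ⟹  x² + 6x − 40 = 0
x = 4 or x = −10, giving (4, 0) and (−10, −2).
Chord length = distance between (4, 0) and (−10, −2) = √200 = 10√2.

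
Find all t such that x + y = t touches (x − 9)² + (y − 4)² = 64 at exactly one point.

For a tangent, require d(centre, line) = r = 8.
|1·9 + 1·4 − t| / √2 = 8
|t − (13)| = 8√2.

t = 13 ± 8√2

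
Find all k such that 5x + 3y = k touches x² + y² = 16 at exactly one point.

k = ±4√34

Tangency holds when the distance from the centre (0, 0) to the line equals the radius 4:
|5·0 + 3·0 − k| / √34 = 4
|k| = 4√34.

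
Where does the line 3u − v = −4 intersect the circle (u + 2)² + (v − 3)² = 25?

Substitute v = 3u + 4:
10u² + 10u − 20 = 0  ⟹  u² + u − 2 = 0
u = 1 or u = −2, giving (1, 7) and (−2, −2).

(−2, −2) and (1, 7)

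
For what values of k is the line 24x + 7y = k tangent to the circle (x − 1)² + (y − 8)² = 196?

k = −270 or k = 430

For a tangent, require d(centre, line) = r = 14.
|24·1 + 7·8 − k| / √625 = 14
|k − (80)| = 14·25, so k = 430 or k = −270.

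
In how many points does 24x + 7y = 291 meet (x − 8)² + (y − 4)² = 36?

Substituting the line into the circle gives 625x² − 13408x + 70541 = 0.
Δ = 179774464 − 176352500 = 3421964.
Two real roots: the line is a secant.

2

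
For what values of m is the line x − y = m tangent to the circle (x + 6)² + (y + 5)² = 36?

m = −1 ± 6√2

For a tangent, require d(centre, line) = r = 6.
|1·(−6) − 1·(−5) − m| / √2 = 6
|m − (−1)| = 6√2.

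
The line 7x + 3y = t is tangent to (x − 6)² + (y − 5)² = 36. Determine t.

t = 57 ± 6√58

The line touches the circle iff its distance from (6, 5) is 6:
|7·6 + 3·5 − t| / √58 = 6
|t − (57)| = 6√58.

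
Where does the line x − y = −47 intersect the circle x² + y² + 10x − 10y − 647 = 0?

(−26, 21) and (−21, 26)

Substitute y = x + 47:
2x² + 94x + 1092 = 0  ⟹  x² + 47x + 546 = 0
x = −21 or x = −26, giving (−21, 26) and (−26, 21).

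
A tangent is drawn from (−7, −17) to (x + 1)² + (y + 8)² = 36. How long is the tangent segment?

The centre is (−1, −8) and r = 6. The square of the distance from P to the centre is 36 + 81 = 117.
Power of the point: PT² = |PO|² − r² = 81, so PT = 9.

9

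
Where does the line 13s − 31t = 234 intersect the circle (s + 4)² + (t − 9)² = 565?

Substitute t = (−234 + 13s)/31:
1130s² − 5650s − 264420 = 0  ⟹  s² − 5s − 234 = 0
s = 18 or s = −13, giving (18, 0) and (−13, −13).

(−13, −13) and (18, 0)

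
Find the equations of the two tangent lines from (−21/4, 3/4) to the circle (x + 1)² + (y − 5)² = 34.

3x + 5y = −12 and 5x + 3y = −24

Let a tangent through (−21/4, 3/4) have slope m. Its distance from (−1, 5) must equal √34:
(17/4m − (17/4))² = 34(m² + 1)
15m² + 34m + 15 = 0, so m = −3/5 or m = −5/3.
Through (−21/4, 3/4) these give 3x + 5y = −12 and 5x + 3y = −24.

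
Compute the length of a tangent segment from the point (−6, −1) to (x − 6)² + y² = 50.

The centre is (6, 0) and r = 5√2. The square of the distance from P to the centre is 144 + 1 = 145.
The tangent meets the radius at right angles, so tangent² = |PO|² − r² = 145 − 50 = 95.

√95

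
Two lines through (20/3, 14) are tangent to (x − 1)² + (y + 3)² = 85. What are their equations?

6x − 7y = −58 and 9x + 2y = 88

A line y − (14) = m(x − (20/3)) is tangent when its distance from (1, −3) is √85:
[m·(−17/3) − (−17)]² = 85(m² + 1)
14m² + 51m − 54 = 0, so m = 6/7 or m = −9/2.
With m = 6/7: 6x − 7y = −58. With m = −9/2: 9x + 2y = 88.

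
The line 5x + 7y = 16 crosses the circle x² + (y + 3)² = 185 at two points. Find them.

Substitute y = (16 − 5x)/7:
74x² − 370x − 7696 = 0  ⟹  x² − 5x − 104 = 0
x = 13 or x = −8, giving (13, −7) and (−8, 8).

(−8, 8) and (13, −7)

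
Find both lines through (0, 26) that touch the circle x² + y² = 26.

Write the tangent as mx − y + (26 − m·(0)) = 0 and set its distance from the centre to √26:
[m·(0) − (−26)]² = 26(m² + 1)
m² − 25 = 0, so m = −5 or m = 5.
Through (0, 26) these give 5x + y = 26 and 5x − y = −26.

5x + y = 26 and 5x − y = −26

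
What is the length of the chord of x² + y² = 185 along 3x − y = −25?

The distance from (0, 0) to the line is 25/√10, and r² = 185.
Half the chord is √(r² − d²) = √(245/2), so the full chord is 7√10.

7√10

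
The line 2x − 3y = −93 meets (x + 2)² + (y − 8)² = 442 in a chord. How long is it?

6√13

Centre (−2, 8), r² = 442. Perpendicular distance d from centre to line = |65| / √13 = 65/√13.
Chord = 2√(r² − d²) = 2·√(117) = 6√13.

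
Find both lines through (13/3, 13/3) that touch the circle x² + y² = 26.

A line y − (13/3) = m(x − (13/3)) is tangent when its distance from (0, 0) is √26:
[m·(−13/3) − (−13/3)]² = 26(m² + 1)
5m² + 26m + 5 = 0, so m = −1/5 or m = −5.
Through (13/3, 13/3) these give x + 5y = 26 and 5x + y = 26.

x + 5y = 26 and 5x + y = 26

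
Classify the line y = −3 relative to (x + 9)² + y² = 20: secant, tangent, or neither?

secant

Centre (−9, 0), r² = 20. Distance² from centre to line = (3)² = 9.
Since d² < r², the line cuts the circle twice.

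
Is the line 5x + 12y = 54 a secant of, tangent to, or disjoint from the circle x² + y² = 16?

disjoint

Substituting the line into the circle gives 169x² − 540x + 612 = 0.
Δ = 291600 − 413712 = −122112.
No real roots: the line does not meet the circle.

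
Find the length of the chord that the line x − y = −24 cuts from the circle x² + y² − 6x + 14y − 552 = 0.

Substitute y = x + 24:
2x² + 56x + 360 = 0  ⟹  x² + 28x + 180 = 0
x = −10 or x = −18, giving (−10, 14) and (−18, 6).
|(−10, 14) − (−18, 6)| = √((8)² + (8)²) = 8√2.

8√2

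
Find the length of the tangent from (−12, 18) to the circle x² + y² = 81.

The centre is (0, 0) and r = 9. The square of the distance from P to the centre is 144 + 324 = 468.
By the tangent–radius right angle, tangent length = √(|PO|² − r²) = √387 = 3√43.

3√43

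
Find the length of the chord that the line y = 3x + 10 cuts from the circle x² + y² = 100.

6√10

Substitute y = 3x + 10:
10x² + 60x = 0  ⟹  x² + 6x = 0
x = 0 or x = −6, giving (0, 10) and (−6, −8).
|(0, 10) − (−6, −8)| = √((6)² + (18)²) = 6√10.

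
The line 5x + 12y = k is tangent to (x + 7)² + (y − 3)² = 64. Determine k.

k = −103 or k = 105

The line touches the circle iff its distance from (−7, 3) is 8:
|5·(−7) + 12·3 − k| / √169 = 8
|k − (1)| = 8·13, so k = 105 or k = −103.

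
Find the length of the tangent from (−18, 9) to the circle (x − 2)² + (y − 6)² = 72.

√337

The centre is (2, 6) and r = 6√2. The square of the distance from P to the centre is 400 + 9 = 409.
By the tangent–radius right angle, tangent length = √(|PO|² − r²) = √337.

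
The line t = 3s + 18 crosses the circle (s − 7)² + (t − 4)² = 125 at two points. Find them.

From the line, t = 3s + 18. Substituting:
10s² + 70s + 120 = 0  ⟹  s² + 7s + 12 = 0
s = −3 or s = −4, giving (−3, 9) and (−4, 6).

(−4, 6) and (−3, 9)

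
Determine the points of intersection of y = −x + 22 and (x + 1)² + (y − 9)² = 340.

(−5, 27) and (17, 5)

Substitute y = −x + 22:
2x² − 24x − 170 = 0  ⟹  x² − 12x − 85 = 0
x = 17 or x = −5, giving (17, 5) and (−5, 27).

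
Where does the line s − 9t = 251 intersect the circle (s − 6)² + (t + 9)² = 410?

Express t = (−251 + s)/9 and substitute into the circle:
82s² − 1312s − 1394 = 0  ⟹  s² − 16s − 17 = 0
s = 17 or s = −1, giving (17, −26) and (−1, −28).

(−1, −28) and (17, −26)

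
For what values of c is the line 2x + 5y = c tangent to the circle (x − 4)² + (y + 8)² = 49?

For a tangent, require d(centre, line) = r = 7.
|2·4 + 5·(−8) − c| / √29 = 7
|c − (−32)| = 7√29.

c = −32 ± 7√29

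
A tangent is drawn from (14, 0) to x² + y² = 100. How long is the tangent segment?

Centre (0, 0), r² = 100. |PO|² = (14)² + (0)² = 196.
By the tangent–radius right angle, tangent length = √(|PO|² − r²) = √96 = 4√6.

4√6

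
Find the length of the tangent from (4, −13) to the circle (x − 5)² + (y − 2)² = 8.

√218

With centre O = (5, 2), |OP|² = 226 and r² = 8.
By the tangent–radius right angle, tangent length = √(|PO|² − r²) = √218.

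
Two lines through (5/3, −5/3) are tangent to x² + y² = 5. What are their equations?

2x − y = 5 and x − 2y = 5

A line y − (−5/3) = m(x − (5/3)) is tangent when its distance from (0, 0) is √5:
[m·(−5/3) − (5/3)]² = 5(m² + 1)
2m² − 5m + 2 = 0, so m = 2 or m = 1/2.
With m = 2: 2x − y = 5. With m = 1/2: x − 2y = 5.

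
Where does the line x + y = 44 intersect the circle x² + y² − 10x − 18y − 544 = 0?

From the line, y = −x + 44. Substituting:
2x² − 80x + 600 = 0  ⟹  x² − 40x + 300 = 0
x = 30 or x = 10, giving (30, 14) and (10, 34).

(10, 34) and (30, 14)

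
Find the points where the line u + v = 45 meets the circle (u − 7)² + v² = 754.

(22, 23) and (30, 15)

Substitute v = −u + 45:
2u² − 104u + 1320 = 0  ⟹  u² − 52u + 660 = 0
u = 30 or u = 22, giving (30, 15) and (22, 23).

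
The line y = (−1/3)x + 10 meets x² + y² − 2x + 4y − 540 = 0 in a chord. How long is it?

Express y = (30 − x)/3 and substitute into the circle:
10x² − 90x − 3600 = 0  ⟹  x² − 9x − 360 = 0
x = 24 or x = −15, giving (24, 2) and (−15, 15).
|(24, 2) − (−15, 15)| = √((39)² + (−13)²) = 13√10.

13√10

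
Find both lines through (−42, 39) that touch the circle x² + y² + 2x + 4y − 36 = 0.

4x + 5y = 27 and 5x + 4y = −54

Write the tangent as mx − y + (39 − m·(−42)) = 0 and set its distance from the centre to √41:
[m·(41) − (−41)]² = 41(m² + 1)
20m² + 41m + 20 = 0, so m = −4/5 or m = −5/4.
With m = −4/5: 4x + 5y = 27. With m = −5/4: 5x + 4y = −54.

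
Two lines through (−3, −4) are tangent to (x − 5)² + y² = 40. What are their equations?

A line y − (−4) = m(x − (−3)) is tangent when its distance from (5, 0) is 2√10:
[m·(8) − (4)]² = 40(m² + 1)
3m² − 8m − 3 = 0, so m = 3 or m = −1/3.
With m = 3: 3x − y = −5. With m = −1/3: x + 3y = −15.

3x − y = −5 and x + 3y = −15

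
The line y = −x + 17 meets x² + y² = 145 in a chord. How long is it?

Centre (0, 0), r² = 145. Perpendicular distance d from centre to line = |−17| / √2 = 17/√2.
Half the chord is √(r² − d²) = √(1/2), so the full chord is √2.

√2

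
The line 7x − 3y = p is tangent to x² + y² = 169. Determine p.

The line touches the circle iff its distance from (0, 0) is 13:
|7·0 − 3·0 − p| / √58 = 13
|p| = 13√58.

p = ±13√58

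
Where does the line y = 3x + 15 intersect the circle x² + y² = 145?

From the line, y = 3x + 15. Substituting:
10x² + 90x + 80 = 0  ⟹  x² + 9x + 8 = 0
x = −1 or x = −8, giving (−1, 12) and (−8, −9).

(−8, −9) and (−1, 12)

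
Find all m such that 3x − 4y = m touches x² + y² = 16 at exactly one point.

Tangency holds when the distance from the centre (0, 0) to the line equals the radius 4:
|3·0 − 4·0 − m| / √25 = 4
|m| = 4·5, so m = 20 or m = −20.

m = −20 or m = 20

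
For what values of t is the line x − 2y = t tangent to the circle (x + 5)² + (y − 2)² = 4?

Tangency holds when the distance from the centre (−5, 2) to the line equals the radius 2:
|1·(−5) − 2·2 − t| / √5 = 2
|t − (−9)| = 2√5.

t = −9 ± 2√5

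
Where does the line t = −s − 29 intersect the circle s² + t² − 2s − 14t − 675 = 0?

(−22, −7) and (−13, −16)

From the line, t = −s − 29. Substituting:
2s² + 70s + 572 = 0  ⟹  s² + 35s + 286 = 0
s = −13 or s = −22, giving (−13, −16) and (−22, −7).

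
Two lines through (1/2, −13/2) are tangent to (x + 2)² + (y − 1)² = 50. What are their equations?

x − y = 7 and x + 7y = −45

A line y − (−13/2) = m(x − (1/2)) is tangent when its distance from (−2, 1) is 5√2:
(−5/2m − (15/2))² = 50(m² + 1)
7m² − 6m − 1 = 0, so m = 1 or m = −1/7.
With m = 1: x − y = 7. With m = −1/7: x + 7y = −45.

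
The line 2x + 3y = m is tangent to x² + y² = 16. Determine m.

For a tangent, require d(centre, line) = r = 4.
|2·0 + 3·0 − m| / √13 = 4
|m| = 4√13.

m = ±4√13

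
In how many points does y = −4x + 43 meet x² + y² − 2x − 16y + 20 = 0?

0

d² = (4·1 + 1·8 − (43))²/17 = 961/17; r² = 45.
Since d² > r², the line lies outside the circle.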